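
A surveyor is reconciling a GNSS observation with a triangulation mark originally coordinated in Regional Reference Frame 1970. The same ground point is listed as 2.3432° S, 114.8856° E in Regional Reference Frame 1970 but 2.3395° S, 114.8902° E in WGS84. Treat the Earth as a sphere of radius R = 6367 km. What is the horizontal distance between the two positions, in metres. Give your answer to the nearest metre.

Δφ = -2.3395° − -2.3432° = +0.0037°; Δλ = 114.8902° − 114.8856° = +0.0046°.
1° along a meridian = πR/180 = 111125 m.
ΔN = Δφ × 111125 = 411.2 m; ΔE = Δλ × 111125 × cos(-2.3432°) = +0.0046 × 111125 × 0.999164 = 510.7 m.
Distance = √(ΔE² + ΔN²) = √(510.7² + 411.2²) = 655.7 m.

656 m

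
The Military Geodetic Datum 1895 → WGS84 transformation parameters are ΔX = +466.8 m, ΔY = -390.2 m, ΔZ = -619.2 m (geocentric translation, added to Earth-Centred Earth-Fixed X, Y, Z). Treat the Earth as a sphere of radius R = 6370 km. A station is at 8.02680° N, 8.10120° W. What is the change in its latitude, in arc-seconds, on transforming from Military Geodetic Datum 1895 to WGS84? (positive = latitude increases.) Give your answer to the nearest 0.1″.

Δφ = -22.2″

sin φ = 0.139636, cos φ = 0.990203, sin λ = -0.140922, cos λ = 0.990021.
North component: ΔN = −sin φ cos λ·ΔX − sin φ sin λ·ΔY + cos φ·ΔZ = −(0.139636)(0.990021)(466.8) − (0.139636)(-0.140922)(-390.2) + (0.990203)(-619.2) = -685.34 m.
1° of latitude spans πR/180 = 111177 m, so Δφ = -685.34 / 111177 × 3600 = -22.192″.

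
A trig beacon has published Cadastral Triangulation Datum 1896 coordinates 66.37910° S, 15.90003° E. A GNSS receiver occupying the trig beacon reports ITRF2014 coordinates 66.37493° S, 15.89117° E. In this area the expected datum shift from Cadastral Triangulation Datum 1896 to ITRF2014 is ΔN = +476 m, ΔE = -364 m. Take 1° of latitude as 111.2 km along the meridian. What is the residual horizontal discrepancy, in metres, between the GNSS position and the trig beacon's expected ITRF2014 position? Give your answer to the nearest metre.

33 m

Observed coordinate differences: Δφ = +0.00417°, Δλ = -0.00886°.
Converting to metres (1° lat = 111200 m, cos φ = 0.400683): observed ΔN = 463.7 m, observed ΔE = -394.8 m.
Subtracting the expected shift leaves a residual of 463.7 − (476) = -12.3 m north and -394.8 − (-364) = -30.8 m east.
Residual distance = √((-12.3)² + (-30.8)²) = 33.1 m.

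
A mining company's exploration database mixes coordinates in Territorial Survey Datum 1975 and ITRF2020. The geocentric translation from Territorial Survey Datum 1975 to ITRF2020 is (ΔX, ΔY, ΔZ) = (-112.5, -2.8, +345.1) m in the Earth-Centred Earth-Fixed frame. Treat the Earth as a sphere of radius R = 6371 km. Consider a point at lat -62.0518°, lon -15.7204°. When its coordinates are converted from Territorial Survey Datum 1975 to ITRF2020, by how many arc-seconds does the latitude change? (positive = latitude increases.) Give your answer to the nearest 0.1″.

Δφ = 2.2″

sin φ = -0.883372, cos φ = 0.468673, sin λ = -0.270943, cos λ = 0.962595.
North component: ΔN = −sin φ cos λ·ΔX − sin φ sin λ·ΔY + cos φ·ΔZ = −(-0.883372)(0.962595)(-112.5) − (-0.883372)(-0.270943)(-2.8) + (0.468673)(345.1) = 66.75 m.
1° of latitude spans πR/180 = 111195 m, so Δφ = 66.75 / 111195 × 3600 = 2.161″.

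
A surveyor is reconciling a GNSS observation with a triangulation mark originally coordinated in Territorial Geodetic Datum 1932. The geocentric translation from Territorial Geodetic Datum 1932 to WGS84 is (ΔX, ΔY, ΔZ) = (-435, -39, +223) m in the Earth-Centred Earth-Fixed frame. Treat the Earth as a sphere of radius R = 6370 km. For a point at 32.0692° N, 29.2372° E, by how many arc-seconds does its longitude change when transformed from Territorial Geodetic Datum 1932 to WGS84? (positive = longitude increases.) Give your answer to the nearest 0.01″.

Δλ = 6.82″

sin φ = 0.530943, cos φ = 0.847407, sin λ = 0.488426, cos λ = 0.872605.
East component: ΔE = −sin λ·ΔX + cos λ·ΔY = −(0.488426)(-435) + (0.872605)(-39) = 178.43 m.
1° of latitude spans πR/180 = 111177 m; at latitude φ, 1° of longitude spans that × cos φ = 94212.6 m, so Δλ = 178.43 / 94212.6 × 3600 = 6.818″.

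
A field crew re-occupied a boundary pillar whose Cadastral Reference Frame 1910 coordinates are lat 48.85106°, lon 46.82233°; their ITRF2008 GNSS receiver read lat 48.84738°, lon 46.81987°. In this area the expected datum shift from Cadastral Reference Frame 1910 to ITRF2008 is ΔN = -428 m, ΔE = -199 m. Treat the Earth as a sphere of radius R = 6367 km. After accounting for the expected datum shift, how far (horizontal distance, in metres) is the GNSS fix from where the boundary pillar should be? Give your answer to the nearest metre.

27 m

Observed coordinate differences: Δφ = -0.00368°, Δλ = -0.00246°.
Converting to metres (1° lat = 111125 m, cos φ = 0.658019): observed ΔN = -408.9 m, observed ΔE = -179.9 m.
Subtracting the expected shift leaves a residual of -408.9 − (-428) = 19.1 m north and -179.9 − (-199) = 19.1 m east.
Residual distance = √(19.1² + 19.1²) = 27.0 m.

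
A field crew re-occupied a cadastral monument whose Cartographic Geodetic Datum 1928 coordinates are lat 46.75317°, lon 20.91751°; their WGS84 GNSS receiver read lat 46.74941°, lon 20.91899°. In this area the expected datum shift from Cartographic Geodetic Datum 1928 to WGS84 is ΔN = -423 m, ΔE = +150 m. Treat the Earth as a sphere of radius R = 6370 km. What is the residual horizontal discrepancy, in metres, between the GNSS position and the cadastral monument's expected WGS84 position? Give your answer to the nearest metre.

Observed coordinate differences: Δφ = -0.00376°, Δλ = +0.00148°.
Converting to metres (1° lat = 111177 m, cos φ = 0.685143): observed ΔN = -418.0 m, observed ΔE = 112.7 m.
Subtracting the expected shift leaves a residual of -418.0 − (-423) = 5.0 m north and 112.7 − (150) = -37.3 m east.
Residual distance = √(5.0² + (-37.3)²) = 37.6 m.

38 m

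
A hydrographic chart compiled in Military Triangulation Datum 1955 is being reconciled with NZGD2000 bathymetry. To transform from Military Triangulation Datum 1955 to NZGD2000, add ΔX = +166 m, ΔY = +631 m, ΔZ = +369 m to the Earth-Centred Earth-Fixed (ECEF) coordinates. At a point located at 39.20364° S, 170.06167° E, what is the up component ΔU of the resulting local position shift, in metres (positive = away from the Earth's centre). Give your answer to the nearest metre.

ΔU = -276 m

The local up (radial) axis is (cos φ cos λ, cos φ sin λ, sin φ), giving ΔU = -126.704 + 84.389 − 233.237 = -275.55 m.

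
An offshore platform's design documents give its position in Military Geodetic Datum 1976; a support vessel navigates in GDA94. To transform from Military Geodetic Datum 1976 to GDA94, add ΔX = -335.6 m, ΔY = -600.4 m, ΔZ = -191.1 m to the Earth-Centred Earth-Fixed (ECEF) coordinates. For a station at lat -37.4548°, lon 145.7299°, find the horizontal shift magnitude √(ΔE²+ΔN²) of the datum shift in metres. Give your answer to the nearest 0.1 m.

710.6 m

The local east axis at (φ, λ) is (−sin λ, cos λ, 0), so ΔE = −sin(145.7299°)·(-335.6) + cos(145.7299°)·(-600.4) = 685.14 m.
The local north axis is (−sin φ cos λ, −sin φ sin λ, cos φ), giving ΔN = 168.659 − 205.600 − 151.702 = -188.64 m.
Horizontal magnitude = √(ΔE² + ΔN²) = √(685.14² + (-188.64)²) = 710.64 m.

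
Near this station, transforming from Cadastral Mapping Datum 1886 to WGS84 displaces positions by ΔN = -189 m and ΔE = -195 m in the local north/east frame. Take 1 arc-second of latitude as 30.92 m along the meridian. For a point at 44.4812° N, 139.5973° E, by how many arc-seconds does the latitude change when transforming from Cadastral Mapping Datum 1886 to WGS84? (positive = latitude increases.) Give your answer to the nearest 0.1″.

Δφ = -6.1″

1″ of latitude = 30.92 m, so Δφ = -189.0 / 30.92 = -6.113″.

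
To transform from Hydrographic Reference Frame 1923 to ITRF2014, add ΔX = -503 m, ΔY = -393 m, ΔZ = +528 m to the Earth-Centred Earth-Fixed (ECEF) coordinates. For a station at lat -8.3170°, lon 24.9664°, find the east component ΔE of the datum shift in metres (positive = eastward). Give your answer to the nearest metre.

At φ = -8.3170°, λ = 24.9664°: sin φ = -0.144650, cos φ = 0.989483, sin λ = 0.422087, cos λ = 0.906555.
ΔE = −sin λ·ΔX + cos λ·ΔY = −(0.422087)·(-503) + (0.906555)·(-393) = -143.97 m.

ΔE = -144 m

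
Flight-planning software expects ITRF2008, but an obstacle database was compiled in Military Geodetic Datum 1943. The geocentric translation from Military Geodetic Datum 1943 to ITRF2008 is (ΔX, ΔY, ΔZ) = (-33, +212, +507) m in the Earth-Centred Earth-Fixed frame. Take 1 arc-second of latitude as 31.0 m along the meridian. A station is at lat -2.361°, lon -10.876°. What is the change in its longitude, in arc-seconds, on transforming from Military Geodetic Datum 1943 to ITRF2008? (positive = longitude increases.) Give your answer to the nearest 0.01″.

sin φ = -0.041196, cos φ = 0.999151, sin λ = -0.188684, cos λ = 0.982038.
East component: ΔE = −sin λ·ΔX + cos λ·ΔY = −(-0.188684)(-33) + (0.982038)(212) = 201.97 m.
1° of latitude spans 3600 × 31.00 = 111600 m; at latitude φ, 1° of longitude spans that × cos φ = 111505.3 m, so Δλ = 201.97 / 111505.3 × 3600 = 6.521″.

Δλ = 6.52″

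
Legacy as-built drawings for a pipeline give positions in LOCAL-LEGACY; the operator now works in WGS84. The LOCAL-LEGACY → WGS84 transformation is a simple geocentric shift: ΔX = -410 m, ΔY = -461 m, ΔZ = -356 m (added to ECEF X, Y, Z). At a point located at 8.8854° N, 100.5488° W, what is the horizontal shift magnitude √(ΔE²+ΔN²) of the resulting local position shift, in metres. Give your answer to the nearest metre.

The local east axis at (φ, λ) is (−sin λ, cos λ, 0), so ΔE = −sin(-100.5488°)·(-410) + cos(-100.5488°)·(-461) = -318.67 m.
The local north axis is (−sin φ cos λ, −sin φ sin λ, cos φ), giving ΔN = -11.594 − 70.002 − 351.728 = -433.32 m.
Horizontal magnitude = √(ΔE² + ΔN²) = √((-318.67)² + (-433.32)²) = 537.89 m.

538 m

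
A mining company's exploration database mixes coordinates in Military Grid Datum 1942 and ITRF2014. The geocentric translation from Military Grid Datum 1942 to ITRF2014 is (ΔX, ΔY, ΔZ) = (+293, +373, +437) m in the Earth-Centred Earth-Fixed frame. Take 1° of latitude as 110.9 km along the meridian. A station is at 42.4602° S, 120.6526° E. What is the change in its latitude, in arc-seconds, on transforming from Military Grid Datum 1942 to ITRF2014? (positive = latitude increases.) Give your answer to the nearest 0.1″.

sin φ = -0.675078, cos φ = 0.737746, sin λ = 0.860274, cos λ = -0.509831.
North component: ΔN = −sin φ cos λ·ΔX − sin φ sin λ·ΔY + cos φ·ΔZ = −(-0.675078)(-0.509831)(293) − (-0.675078)(0.860274)(373) + (0.737746)(437) = 438.17 m.
1° of latitude spans 110900 m, so Δφ = 438.17 / 110900 × 3600 = 14.224″.

Δφ = 14.2″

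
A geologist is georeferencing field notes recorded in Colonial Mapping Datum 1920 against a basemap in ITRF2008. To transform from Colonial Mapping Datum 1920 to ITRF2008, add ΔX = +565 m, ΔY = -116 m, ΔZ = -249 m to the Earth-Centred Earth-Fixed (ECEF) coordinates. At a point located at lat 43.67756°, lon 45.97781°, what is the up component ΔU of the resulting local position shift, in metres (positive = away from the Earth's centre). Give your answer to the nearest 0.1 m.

The local up (radial) axis is (cos φ cos λ, cos φ sin λ, sin φ), giving ΔU = 283.972 − 60.327 − 171.959 = 51.69 m.

ΔU = 51.7 m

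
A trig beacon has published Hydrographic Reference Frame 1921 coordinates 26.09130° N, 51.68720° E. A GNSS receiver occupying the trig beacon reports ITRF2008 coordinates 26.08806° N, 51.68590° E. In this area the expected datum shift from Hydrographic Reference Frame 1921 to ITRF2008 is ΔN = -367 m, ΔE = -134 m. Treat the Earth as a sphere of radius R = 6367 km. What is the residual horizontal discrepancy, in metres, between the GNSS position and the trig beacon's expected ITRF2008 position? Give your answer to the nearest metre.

Observed coordinate differences: Δφ = -0.00324°, Δλ = -0.00130°.
Converting to metres (1° lat = 111125 m, cos φ = 0.898094): observed ΔN = -360.0 m, observed ΔE = -129.7 m.
Subtracting the expected shift leaves a residual of -360.0 − (-367) = 7.0 m north and -129.7 − (-134) = 4.3 m east.
Residual distance = √(7.0² + 4.3²) = 8.2 m.

8 m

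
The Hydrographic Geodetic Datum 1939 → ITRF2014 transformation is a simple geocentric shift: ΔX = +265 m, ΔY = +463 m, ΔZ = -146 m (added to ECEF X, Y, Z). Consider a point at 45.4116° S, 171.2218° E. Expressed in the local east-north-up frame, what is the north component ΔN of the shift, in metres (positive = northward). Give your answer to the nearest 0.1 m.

The local north axis is (−sin φ cos λ, −sin φ sin λ, cos φ), giving ΔN = -186.514 + 50.321 − 102.493 = -238.69 m.

ΔN = -238.7 m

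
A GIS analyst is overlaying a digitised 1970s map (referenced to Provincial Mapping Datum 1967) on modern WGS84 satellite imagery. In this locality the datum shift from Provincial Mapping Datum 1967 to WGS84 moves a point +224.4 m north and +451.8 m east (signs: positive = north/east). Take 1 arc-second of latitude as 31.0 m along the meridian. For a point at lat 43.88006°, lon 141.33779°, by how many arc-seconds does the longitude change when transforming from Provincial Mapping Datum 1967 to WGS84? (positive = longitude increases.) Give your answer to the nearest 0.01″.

At latitude 43.88006°, cos φ = 0.720792.
1″ of longitude at this latitude = 31.00 × cos φ = 22.3446 m, so Δλ = 451.8 / 22.3446 = 20.220″.

Δλ = 20.22″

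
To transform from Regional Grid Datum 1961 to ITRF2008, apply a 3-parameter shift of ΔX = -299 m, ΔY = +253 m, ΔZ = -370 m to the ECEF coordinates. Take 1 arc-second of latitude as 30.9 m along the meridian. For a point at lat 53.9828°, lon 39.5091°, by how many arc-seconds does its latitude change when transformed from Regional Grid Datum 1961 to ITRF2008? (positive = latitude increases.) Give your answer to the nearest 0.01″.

sin φ = 0.808841, cos φ = 0.588028, sin λ = 0.636201, cos λ = 0.771524.
North component: ΔN = −sin φ cos λ·ΔX − sin φ sin λ·ΔY + cos φ·ΔZ = −(0.808841)(0.771524)(-299) − (0.808841)(0.636201)(253) + (0.588028)(-370) = -161.17 m.
1° of latitude spans 3600 × 30.90 = 111240 m, so Δφ = -161.17 / 111240 × 3600 = -5.216″.

Δφ = -5.22″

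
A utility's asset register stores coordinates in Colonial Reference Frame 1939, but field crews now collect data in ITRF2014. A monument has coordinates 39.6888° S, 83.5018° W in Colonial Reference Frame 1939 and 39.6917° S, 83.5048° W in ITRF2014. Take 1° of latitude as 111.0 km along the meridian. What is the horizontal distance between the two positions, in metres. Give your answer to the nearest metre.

Δφ = -39.6917° − -39.6888° = -0.0029°; Δλ = -83.5048° − -83.5018° = -0.0030°.
ΔN = Δφ × 111000 = -321.9 m; ΔE = Δλ × 111000 × cos(-39.6888°) = -0.0030 × 111000 × 0.769524 = -256.3 m.
Distance = √(ΔE² + ΔN²) = √((-256.3)² + (-321.9)²) = 411.4 m.

411 m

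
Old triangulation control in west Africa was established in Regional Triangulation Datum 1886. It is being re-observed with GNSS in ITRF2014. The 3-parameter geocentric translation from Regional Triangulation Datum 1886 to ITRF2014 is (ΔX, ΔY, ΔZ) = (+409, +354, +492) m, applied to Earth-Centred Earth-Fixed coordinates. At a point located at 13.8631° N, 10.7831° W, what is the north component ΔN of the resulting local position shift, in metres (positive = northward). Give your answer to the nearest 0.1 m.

The local north axis is (−sin φ cos λ, −sin φ sin λ, cos φ), giving ΔN = -96.267 + 15.869 + 477.669 = 397.27 m.

ΔN = 397.3 m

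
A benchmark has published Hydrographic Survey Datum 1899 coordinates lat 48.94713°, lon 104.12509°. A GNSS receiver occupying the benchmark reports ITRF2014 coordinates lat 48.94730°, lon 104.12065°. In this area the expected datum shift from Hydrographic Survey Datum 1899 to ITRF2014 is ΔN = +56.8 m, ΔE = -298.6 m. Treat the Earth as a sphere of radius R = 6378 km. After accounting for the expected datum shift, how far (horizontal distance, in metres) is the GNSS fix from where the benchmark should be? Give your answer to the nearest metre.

Observed coordinate differences: Δφ = +0.00017°, Δλ = -0.00444°.
Converting to metres (1° lat = 111317 m, cos φ = 0.656755): observed ΔN = 18.9 m, observed ΔE = -324.6 m.
Subtracting the expected shift leaves a residual of 18.9 − (56.8) = -37.9 m north and -324.6 − (-298.6) = -26.0 m east.
Residual distance = √((-37.9)² + (-26.0)²) = 45.9 m.

46 m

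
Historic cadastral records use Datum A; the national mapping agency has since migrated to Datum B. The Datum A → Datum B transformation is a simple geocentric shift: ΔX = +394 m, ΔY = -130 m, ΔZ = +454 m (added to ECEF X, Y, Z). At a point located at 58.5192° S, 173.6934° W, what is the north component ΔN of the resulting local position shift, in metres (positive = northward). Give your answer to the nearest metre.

The local north axis is (−sin φ cos λ, −sin φ sin λ, cos φ), giving ΔN = -333.976 + 12.178 + 237.085 = -84.71 m.

ΔN = -85 m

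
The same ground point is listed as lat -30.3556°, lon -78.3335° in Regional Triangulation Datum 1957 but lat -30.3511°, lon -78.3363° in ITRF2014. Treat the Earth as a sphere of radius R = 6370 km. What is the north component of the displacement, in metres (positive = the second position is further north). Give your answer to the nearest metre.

ΔN = 500 m

Δφ = -30.3511° − -30.3556° = +0.0045°; Δλ = -78.3363° − -78.3335° = -0.0028°.
1° along a meridian = πR/180 = 111177 m.
ΔN = Δφ × 111177 = 500.3 m; ΔE = Δλ × 111177 × cos(-30.3556°) = -0.0028 × 111177 × 0.862906 = -268.6 m.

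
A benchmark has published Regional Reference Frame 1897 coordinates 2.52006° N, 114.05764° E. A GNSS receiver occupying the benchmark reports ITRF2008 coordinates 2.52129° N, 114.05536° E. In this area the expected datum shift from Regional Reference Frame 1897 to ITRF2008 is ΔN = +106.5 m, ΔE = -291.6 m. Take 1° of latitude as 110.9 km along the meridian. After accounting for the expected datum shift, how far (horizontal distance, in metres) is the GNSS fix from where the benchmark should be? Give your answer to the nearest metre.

Observed coordinate differences: Δφ = +0.00123°, Δλ = -0.00228°.
Converting to metres (1° lat = 110900 m, cos φ = 0.999033): observed ΔN = 136.4 m, observed ΔE = -252.6 m.
Subtracting the expected shift leaves a residual of 136.4 − (106.5) = 29.9 m north and -252.6 − (-291.6) = 39.0 m east.
Residual distance = √(29.9² + 39.0²) = 49.1 m.

49 m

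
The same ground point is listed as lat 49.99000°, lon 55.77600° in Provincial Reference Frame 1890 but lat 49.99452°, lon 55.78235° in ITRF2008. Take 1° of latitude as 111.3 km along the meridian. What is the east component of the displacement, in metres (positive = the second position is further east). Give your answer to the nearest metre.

Δφ = 49.99452° − 49.99000° = +0.00452°; Δλ = 55.78235° − 55.77600° = +0.00635°.
ΔN = Δφ × 111300 = 503.1 m; ΔE = Δλ × 111300 × cos(49.99000°) = +0.00635 × 111300 × 0.642921 = 454.4 m.

ΔE = 454 m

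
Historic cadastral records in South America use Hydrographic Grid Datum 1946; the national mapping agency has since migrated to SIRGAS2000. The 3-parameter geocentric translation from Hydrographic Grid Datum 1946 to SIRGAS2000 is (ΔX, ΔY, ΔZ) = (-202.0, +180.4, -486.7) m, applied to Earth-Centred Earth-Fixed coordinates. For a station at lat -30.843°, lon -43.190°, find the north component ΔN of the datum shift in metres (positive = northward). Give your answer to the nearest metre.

ΔN = -557 m

At φ = -30.843°, λ = -43.190°: sin φ = -0.512687, cos φ = 0.858575, sin λ = -0.684420, cos λ = 0.729088.
ΔN = −sin φ cos λ·ΔX − sin φ sin λ·ΔY + cos φ·ΔZ = −(-0.512687)(0.729088)(-202.0) − (-0.512687)(-0.684420)(180.4) + (0.858575)(-486.7) = -556.68 m.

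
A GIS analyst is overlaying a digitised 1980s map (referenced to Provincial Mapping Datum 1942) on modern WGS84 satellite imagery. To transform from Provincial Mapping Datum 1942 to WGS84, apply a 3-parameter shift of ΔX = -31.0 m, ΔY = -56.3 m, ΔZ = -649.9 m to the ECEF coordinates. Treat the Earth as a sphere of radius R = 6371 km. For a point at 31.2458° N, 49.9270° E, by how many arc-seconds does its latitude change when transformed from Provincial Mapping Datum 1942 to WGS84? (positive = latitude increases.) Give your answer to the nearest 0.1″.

sin φ = 0.518711, cos φ = 0.854950, sin λ = 0.765225, cos λ = 0.643763.
North component: ΔN = −sin φ cos λ·ΔX − sin φ sin λ·ΔY + cos φ·ΔZ = −(0.518711)(0.643763)(-31.0) − (0.518711)(0.765225)(-56.3) + (0.854950)(-649.9) = -522.93 m.
1° of latitude spans πR/180 = 111195 m, so Δφ = -522.93 / 111195 × 3600 = -16.930″.

Δφ = -16.9″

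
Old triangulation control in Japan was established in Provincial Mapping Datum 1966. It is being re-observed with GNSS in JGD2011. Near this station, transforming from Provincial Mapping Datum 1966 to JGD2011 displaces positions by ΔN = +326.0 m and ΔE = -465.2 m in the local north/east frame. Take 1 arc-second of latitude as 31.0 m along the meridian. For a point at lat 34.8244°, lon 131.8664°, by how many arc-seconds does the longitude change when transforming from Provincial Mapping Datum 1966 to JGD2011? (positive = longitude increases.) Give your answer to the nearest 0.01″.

Δλ = -18.28″

At latitude 34.8244°, cos φ = 0.820906.
1″ of longitude at this latitude = 31.00 × cos φ = 25.4481 m, so Δλ = -465.2 / 25.4481 = -18.280″.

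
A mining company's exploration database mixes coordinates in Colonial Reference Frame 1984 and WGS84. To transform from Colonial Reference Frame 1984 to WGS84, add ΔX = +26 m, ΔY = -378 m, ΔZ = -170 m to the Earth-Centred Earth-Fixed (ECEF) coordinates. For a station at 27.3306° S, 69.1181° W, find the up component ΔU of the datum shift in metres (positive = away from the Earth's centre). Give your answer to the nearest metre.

ΔU = 400 m

The local up (radial) axis is (cos φ cos λ, cos φ sin λ, sin φ), giving ΔU = 8.233 + 313.748 + 78.051 = 400.03 m.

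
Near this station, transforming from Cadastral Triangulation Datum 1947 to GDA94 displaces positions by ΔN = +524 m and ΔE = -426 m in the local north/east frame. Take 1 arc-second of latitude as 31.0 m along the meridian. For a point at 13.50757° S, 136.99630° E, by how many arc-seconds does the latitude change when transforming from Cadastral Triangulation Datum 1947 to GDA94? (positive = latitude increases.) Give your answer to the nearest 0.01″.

Δφ = 16.90″

1″ of latitude = 31.00 m, so Δφ = 524.0 / 31.00 = 16.903″.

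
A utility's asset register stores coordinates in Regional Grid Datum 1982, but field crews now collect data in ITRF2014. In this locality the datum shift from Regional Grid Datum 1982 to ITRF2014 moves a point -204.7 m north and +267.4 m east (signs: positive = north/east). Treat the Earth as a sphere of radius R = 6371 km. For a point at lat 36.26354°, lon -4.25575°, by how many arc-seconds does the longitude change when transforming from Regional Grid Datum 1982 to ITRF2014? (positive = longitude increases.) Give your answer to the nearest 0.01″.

Δλ = 10.74″

At latitude 36.26354°, cos φ = 0.806305.
One radian of longitude at latitude φ spans R cos φ, so Δλ = ΔE / (R cos φ) = 267.4 / (6371000 × 0.806305) = 5.2054e-05 rad = 10.737″.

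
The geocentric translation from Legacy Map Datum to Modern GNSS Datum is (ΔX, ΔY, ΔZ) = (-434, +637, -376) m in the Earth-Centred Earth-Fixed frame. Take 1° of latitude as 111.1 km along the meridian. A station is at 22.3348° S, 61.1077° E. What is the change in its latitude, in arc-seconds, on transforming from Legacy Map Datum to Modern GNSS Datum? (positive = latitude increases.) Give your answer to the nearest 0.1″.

Δφ = -7.0″

sin φ = -0.380018, cos φ = 0.924979, sin λ = 0.875529, cos λ = 0.483165.
North component: ΔN = −sin φ cos λ·ΔX − sin φ sin λ·ΔY + cos φ·ΔZ = −(-0.380018)(0.483165)(-434) − (-0.380018)(0.875529)(637) + (0.924979)(-376) = -215.54 m.
1° of latitude spans 111100 m, so Δφ = -215.54 / 111100 × 3600 = -6.984″.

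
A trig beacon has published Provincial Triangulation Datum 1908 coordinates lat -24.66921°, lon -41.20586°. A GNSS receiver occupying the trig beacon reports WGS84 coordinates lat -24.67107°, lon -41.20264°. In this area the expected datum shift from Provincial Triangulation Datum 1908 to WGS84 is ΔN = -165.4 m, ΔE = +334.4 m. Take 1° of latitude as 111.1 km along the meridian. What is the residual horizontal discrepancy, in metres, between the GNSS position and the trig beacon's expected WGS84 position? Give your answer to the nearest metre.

Observed coordinate differences: Δφ = -0.00186°, Δλ = +0.00322°.
Converting to metres (1° lat = 111100 m, cos φ = 0.908733): observed ΔN = -206.6 m, observed ΔE = 325.1 m.
Subtracting the expected shift leaves a residual of -206.6 − (-165.4) = -41.2 m north and 325.1 − (334.4) = -9.3 m east.
Residual distance = √((-41.2)² + (-9.3)²) = 42.3 m.

42 m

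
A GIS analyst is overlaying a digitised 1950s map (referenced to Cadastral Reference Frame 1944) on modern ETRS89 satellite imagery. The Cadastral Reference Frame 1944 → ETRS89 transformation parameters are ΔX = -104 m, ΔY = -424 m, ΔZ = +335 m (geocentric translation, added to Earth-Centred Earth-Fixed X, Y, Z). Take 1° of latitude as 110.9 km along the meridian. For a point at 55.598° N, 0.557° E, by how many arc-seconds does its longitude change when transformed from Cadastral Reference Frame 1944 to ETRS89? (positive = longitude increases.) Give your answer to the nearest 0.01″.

sin φ = 0.825094, cos φ = 0.564996, sin λ = 0.009721, cos λ = 0.999953.
East component: ΔE = −sin λ·ΔX + cos λ·ΔY = −(0.009721)(-104) + (0.999953)(-424) = -422.97 m.
1° of latitude spans 110900 m; at latitude φ, 1° of longitude spans that × cos φ = 62658.0 m, so Δλ = -422.97 / 62658.0 × 3600 = -24.302″.

Δλ = -24.30″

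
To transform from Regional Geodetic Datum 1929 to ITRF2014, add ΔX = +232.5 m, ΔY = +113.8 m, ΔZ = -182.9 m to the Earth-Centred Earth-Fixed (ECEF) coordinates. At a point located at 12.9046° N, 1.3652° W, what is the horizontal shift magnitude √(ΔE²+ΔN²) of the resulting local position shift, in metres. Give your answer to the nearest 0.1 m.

258.7 m

The local east axis at (φ, λ) is (−sin λ, cos λ, 0), so ΔE = −sin(-1.3652°)·232.5 + cos(-1.3652°)·113.8 = 119.31 m.
The local north axis is (−sin φ cos λ, −sin φ sin λ, cos φ), giving ΔN = -51.909 + 0.606 − 178.281 = -229.58 m.
Horizontal magnitude = √(ΔE² + ΔN²) = √(119.31² + (-229.58)²) = 258.73 m.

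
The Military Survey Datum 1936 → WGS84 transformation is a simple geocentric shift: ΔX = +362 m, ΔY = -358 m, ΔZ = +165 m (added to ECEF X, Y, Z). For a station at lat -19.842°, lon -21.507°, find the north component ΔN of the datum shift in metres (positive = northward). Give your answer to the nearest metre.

ΔN = 314 m

The local north axis is (−sin φ cos λ, −sin φ sin λ, cos φ), giving ΔN = 114.317 + 44.549 + 155.204 = 314.07 m.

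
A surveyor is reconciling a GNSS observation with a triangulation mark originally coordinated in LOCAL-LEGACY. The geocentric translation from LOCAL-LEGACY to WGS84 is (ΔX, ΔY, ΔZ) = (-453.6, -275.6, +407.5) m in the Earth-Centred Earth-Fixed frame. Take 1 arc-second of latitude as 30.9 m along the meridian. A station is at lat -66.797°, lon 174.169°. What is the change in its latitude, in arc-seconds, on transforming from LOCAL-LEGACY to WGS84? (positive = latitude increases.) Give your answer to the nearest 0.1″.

Δφ = 17.8″

sin φ = -0.919115, cos φ = 0.393990, sin λ = 0.101595, cos λ = -0.994826.
North component: ΔN = −sin φ cos λ·ΔX − sin φ sin λ·ΔY + cos φ·ΔZ = −(-0.919115)(-0.994826)(-453.6) − (-0.919115)(0.101595)(-275.6) + (0.393990)(407.5) = 549.57 m.
1° of latitude spans 3600 × 30.90 = 111240 m, so Δφ = 549.57 / 111240 × 3600 = 17.785″.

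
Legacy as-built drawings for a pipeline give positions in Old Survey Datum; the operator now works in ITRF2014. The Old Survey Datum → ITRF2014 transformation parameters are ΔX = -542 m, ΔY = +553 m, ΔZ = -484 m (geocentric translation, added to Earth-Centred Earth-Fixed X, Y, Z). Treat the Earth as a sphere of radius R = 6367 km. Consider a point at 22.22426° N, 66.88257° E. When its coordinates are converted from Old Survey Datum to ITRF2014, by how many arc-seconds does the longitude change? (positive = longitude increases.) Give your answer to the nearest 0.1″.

sin φ = 0.378233, cos φ = 0.925711, sin λ = 0.919702, cos λ = 0.392617.
East component: ΔE = −sin λ·ΔX + cos λ·ΔY = −(0.919702)(-542) + (0.392617)(553) = 715.60 m.
1° of latitude spans πR/180 = 111125 m; at latitude φ, 1° of longitude spans that × cos φ = 102869.7 m, so Δλ = 715.60 / 102869.7 × 3600 = 25.043″.

Δλ = 25.0″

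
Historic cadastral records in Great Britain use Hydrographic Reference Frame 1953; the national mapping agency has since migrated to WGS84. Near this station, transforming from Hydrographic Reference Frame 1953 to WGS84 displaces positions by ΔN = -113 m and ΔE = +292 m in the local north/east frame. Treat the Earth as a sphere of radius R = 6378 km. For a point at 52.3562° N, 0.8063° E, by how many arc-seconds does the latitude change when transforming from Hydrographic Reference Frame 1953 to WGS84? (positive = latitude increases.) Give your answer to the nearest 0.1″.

Δφ = -3.7″

On a sphere of radius R, 1 rad of latitude = R, so Δφ = ΔN / R = -113.0 / 6378000 = -1.7717e-05 rad = -3.654″.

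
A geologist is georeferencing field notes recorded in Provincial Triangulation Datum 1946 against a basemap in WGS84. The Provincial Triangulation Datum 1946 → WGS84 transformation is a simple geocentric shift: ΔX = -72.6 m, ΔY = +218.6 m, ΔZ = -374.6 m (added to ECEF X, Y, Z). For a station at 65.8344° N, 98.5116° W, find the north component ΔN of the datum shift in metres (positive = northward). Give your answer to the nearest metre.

ΔN = 34 m

At φ = 65.8344°, λ = -98.5116°: sin φ = 0.912366, cos φ = 0.409375, sin λ = -0.988986, cos λ = -0.148010.
ΔN = −sin φ cos λ·ΔX − sin φ sin λ·ΔY + cos φ·ΔZ = −(0.912366)(-0.148010)(-72.6) − (0.912366)(-0.988986)(218.6) + (0.409375)(-374.6) = 34.09 m.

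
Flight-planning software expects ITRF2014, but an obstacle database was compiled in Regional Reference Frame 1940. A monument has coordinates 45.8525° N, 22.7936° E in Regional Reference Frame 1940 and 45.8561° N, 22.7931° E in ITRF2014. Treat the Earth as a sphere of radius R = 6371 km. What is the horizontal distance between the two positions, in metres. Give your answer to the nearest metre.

402 m

Δφ = 45.8561° − 45.8525° = +0.0036°; Δλ = 22.7931° − 22.7936° = -0.0005°.
1° along a meridian = πR/180 = 111195 m.
ΔN = Δφ × 111195 = 400.3 m; ΔE = Δλ × 111195 × cos(45.8525°) = -0.0005 × 111195 × 0.696508 = -38.7 m.
Distance = √(ΔE² + ΔN²) = √((-38.7)² + 400.3²) = 402.2 m.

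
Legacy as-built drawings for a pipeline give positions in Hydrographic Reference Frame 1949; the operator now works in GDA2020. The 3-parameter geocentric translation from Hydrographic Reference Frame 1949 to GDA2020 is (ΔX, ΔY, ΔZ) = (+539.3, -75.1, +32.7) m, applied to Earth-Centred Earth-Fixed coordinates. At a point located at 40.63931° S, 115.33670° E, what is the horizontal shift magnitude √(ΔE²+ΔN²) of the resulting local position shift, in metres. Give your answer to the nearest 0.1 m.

485.9 m

The local east axis at (φ, λ) is (−sin λ, cos λ, 0), so ΔE = −sin(115.33670°)·539.3 + cos(115.33670°)·(-75.1) = -455.29 m.
The local north axis is (−sin φ cos λ, −sin φ sin λ, cos φ), giving ΔN = -150.310 − 44.207 + 24.814 = -169.70 m.
Horizontal magnitude = √(ΔE² + ΔN²) = √((-455.29)² + (-169.70)²) = 485.89 m.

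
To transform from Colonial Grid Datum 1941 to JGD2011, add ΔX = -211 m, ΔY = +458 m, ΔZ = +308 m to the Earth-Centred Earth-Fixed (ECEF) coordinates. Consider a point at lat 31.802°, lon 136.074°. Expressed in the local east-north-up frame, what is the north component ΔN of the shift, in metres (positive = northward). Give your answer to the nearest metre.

ΔN = 14 m

The local north axis is (−sin φ cos λ, −sin φ sin λ, cos φ), giving ΔN = -80.086 − 167.438 + 261.761 = 14.24 m.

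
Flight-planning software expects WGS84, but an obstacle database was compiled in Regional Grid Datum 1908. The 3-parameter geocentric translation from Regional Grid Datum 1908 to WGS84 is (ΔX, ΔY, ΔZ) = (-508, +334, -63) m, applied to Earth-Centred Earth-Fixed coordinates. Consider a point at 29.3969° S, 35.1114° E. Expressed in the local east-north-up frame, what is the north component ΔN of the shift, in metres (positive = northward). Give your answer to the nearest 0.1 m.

ΔN = -164.6 m

The local north axis is (−sin φ cos λ, −sin φ sin λ, cos φ), giving ΔN = -203.981 + 94.297 − 54.888 = -164.57 m.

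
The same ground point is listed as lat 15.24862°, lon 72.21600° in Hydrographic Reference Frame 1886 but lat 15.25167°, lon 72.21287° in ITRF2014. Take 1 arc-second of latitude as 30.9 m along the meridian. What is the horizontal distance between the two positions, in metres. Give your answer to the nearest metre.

477 m

Δφ = 15.25167° − 15.24862° = +0.00305°; Δλ = 72.21287° − 72.21600° = -0.00313°.
1° of latitude = 3600 × 30.90 = 111240 m.
ΔN = Δφ × 111240 = 339.3 m; ΔE = Δλ × 111240 × cos(15.24862°) = -0.00313 × 111240 × 0.964794 = -335.9 m.
Distance = √(ΔE² + ΔN²) = √((-335.9)² + 339.3²) = 477.4 m.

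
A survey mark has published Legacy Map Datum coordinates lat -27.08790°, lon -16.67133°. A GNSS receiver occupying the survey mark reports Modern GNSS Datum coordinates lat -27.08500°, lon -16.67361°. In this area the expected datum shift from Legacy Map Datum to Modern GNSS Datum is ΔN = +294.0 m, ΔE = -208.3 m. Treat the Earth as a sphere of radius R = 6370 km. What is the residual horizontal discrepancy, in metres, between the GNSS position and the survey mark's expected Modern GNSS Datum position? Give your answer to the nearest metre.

33 m

Observed coordinate differences: Δφ = +0.00290°, Δλ = -0.00228°.
Converting to metres (1° lat = 111177 m, cos φ = 0.890309): observed ΔN = 322.4 m, observed ΔE = -225.7 m.
Subtracting the expected shift leaves a residual of 322.4 − (294.0) = 28.4 m north and -225.7 − (-208.3) = -17.4 m east.
Residual distance = √(28.4² + (-17.4)²) = 33.3 m.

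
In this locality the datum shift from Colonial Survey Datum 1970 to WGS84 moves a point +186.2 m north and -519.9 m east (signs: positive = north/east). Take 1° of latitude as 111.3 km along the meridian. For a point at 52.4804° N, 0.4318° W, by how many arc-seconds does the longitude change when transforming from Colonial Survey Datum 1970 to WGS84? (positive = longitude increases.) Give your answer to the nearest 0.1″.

At latitude 52.4804°, cos φ = 0.609033.
1° of longitude at this latitude = 111.3 × cos φ = 67.79 km, so Δλ = -519.9 / 67785.3 = -0.0076698° = -27.611″.

Δλ = -27.6″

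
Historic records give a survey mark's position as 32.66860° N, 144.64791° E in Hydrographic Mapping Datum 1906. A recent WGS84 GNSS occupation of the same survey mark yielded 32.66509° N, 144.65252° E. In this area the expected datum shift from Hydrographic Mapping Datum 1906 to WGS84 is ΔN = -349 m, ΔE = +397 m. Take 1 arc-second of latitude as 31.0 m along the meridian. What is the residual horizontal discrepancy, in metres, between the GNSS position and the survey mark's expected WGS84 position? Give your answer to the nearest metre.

Observed coordinate differences: Δφ = -0.00351°, Δλ = +0.00461°.
Converting to metres (1° lat = 111600 m, cos φ = 0.841807): observed ΔN = -391.7 m, observed ΔE = 433.1 m.
Subtracting the expected shift leaves a residual of -391.7 − (-349) = -42.7 m north and 433.1 − (397) = 36.1 m east.
Residual distance = √((-42.7)² + 36.1²) = 55.9 m.

56 m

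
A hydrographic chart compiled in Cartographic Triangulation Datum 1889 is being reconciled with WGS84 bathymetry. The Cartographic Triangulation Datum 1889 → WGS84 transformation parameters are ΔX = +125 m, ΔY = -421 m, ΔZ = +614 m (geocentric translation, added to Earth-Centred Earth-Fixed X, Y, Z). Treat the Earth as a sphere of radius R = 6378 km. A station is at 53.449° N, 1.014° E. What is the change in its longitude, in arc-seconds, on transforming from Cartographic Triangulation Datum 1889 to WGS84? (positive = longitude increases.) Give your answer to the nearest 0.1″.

Δλ = -23.0″

sin φ = 0.803327, cos φ = 0.595538, sin λ = 0.017697, cos λ = 0.999843.
East component: ΔE = −sin λ·ΔX + cos λ·ΔY = −(0.017697)(125) + (0.999843)(-421) = -423.15 m.
1° of latitude spans πR/180 = 111317 m; at latitude φ, 1° of longitude spans that × cos φ = 66293.6 m, so Δλ = -423.15 / 66293.6 × 3600 = -22.978″.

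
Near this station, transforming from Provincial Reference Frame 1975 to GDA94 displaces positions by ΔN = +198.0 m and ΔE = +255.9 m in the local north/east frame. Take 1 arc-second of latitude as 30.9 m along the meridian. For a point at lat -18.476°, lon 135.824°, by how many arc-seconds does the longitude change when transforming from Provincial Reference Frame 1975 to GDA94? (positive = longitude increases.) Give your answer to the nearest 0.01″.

At latitude -18.476°, cos φ = 0.948456.
1″ of longitude at this latitude = 30.90 × cos φ = 29.3073 m, so Δλ = 255.9 / 29.3073 = 8.732″.

Δλ = 8.73″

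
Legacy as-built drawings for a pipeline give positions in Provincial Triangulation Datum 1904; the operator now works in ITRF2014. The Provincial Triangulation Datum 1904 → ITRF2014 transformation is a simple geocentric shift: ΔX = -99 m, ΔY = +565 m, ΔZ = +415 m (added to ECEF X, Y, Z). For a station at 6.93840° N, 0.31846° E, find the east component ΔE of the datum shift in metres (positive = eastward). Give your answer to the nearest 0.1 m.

At φ = 6.93840°, λ = 0.31846°: sin φ = 0.120802, cos φ = 0.992677, sin λ = 0.005558, cos λ = 0.999985.
ΔE = −sin λ·ΔX + cos λ·ΔY = −(0.005558)·(-99) + (0.999985)·(565) = 565.54 m.

ΔE = 565.5 m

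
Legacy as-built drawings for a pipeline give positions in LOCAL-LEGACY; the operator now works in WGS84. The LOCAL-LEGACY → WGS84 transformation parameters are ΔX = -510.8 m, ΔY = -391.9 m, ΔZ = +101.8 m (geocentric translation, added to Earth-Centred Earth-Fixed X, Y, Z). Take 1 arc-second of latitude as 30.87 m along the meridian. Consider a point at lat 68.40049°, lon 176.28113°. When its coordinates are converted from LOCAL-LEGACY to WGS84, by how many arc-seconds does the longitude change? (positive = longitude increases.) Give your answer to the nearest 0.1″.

sin φ = 0.929780, cos φ = 0.368117, sin λ = 0.064861, cos λ = -0.997894.
East component: ΔE = −sin λ·ΔX + cos λ·ΔY = −(0.064861)(-510.8) + (-0.997894)(-391.9) = 424.21 m.
1° of latitude spans 3600 × 30.87 = 111132 m; at latitude φ, 1° of longitude spans that × cos φ = 40909.5 m, so Δλ = 424.21 / 40909.5 × 3600 = 37.330″.

Δλ = 37.3″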